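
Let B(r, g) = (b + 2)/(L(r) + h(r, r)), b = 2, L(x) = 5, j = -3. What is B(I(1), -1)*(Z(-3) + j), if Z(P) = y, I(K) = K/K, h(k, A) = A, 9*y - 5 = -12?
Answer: -68/27 ≈ -2.5185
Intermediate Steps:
y = -7/9 (y = 5/9 + (⅑)*(-12) = 5/9 - 4/3 = -7/9 ≈ -0.77778)
I(K) = 1
B(r, g) = 4/(5 + r) (B(r, g) = (2 + 2)/(5 + r) = 4/(5 + r))
Z(P) = -7/9
B(I(1), -1)*(Z(-3) + j) = (4/(5 + 1))*(-7/9 - 3) = (4/6)*(-34/9) = (4*(⅙))*(-34/9) = (⅔)*(-34/9) = -68/27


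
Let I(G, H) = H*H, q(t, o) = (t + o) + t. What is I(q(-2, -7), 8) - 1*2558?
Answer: -2494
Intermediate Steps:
q(t, o) = o + 2*t (q(t, o) = (o + t) + t = o + 2*t)
I(G, H) = H²
I(q(-2, -7), 8) - 1*2558 = 8² - 1*2558 = 64 - 2558 = -2494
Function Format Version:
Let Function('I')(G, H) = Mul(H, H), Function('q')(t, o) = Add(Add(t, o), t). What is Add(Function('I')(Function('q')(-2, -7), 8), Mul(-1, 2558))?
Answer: -2494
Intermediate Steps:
Function('q')(t, o) = Add(o, Mul(2, t)) (Function('q')(t, o) = Add(Add(o, t), t) = Add(o, Mul(2, t)))
Function('I')(G, H) = Pow(H, 2)
Add(Function('I')(Function('q')(-2, -7), 8), Mul(-1, 2558)) = Add(Pow(8, 2), Mul(-1, 2558)) = Add(64, -2558) = -2494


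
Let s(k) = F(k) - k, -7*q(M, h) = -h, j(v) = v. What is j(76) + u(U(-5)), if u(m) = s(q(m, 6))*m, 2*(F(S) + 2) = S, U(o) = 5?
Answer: 447/7 ≈ 63.857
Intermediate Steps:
F(S) = -2 + S/2
q(M, h) = h/7 (q(M, h) = -(-1)*h/7 = h/7)
s(k) = -2 - k/2 (s(k) = (-2 + k/2) - k = -2 - k/2)
u(m) = -17*m/7 (u(m) = (-2 - 6/14)*m = (-2 - 1/2*6/7)*m = (-2 - 3/7)*m = -17*m/7)
j(76) + u(U(-5)) = 76 - 17/7*5 = 76 - 85/7 = 447/7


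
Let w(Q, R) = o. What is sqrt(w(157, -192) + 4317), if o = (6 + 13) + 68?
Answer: 2*sqrt(1101) ≈ 66.363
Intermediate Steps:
o = 87 (o = 19 + 68 = 87)
w(Q, R) = 87
sqrt(w(157, -192) + 4317) = sqrt(87 + 4317) = sqrt(4404) = 2*sqrt(1101)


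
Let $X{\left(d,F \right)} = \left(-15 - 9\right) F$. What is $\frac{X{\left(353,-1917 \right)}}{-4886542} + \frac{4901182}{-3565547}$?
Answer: $- \frac{12056937689510}{8711597584237} \approx -1.384$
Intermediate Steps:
$X{\left(d,F \right)} = - 24 F$
$\frac{X{\left(353,-1917 \right)}}{-4886542} + \frac{4901182}{-3565547} = \frac{\left(-24\right) \left(-1917\right)}{-4886542} + \frac{4901182}{-3565547} = 46008 \left(- \frac{1}{4886542}\right) + 4901182 \left(- \frac{1}{3565547}\right) = - \frac{23004}{2443271} - \frac{4901182}{3565547} = - \frac{12056937689510}{8711597584237}$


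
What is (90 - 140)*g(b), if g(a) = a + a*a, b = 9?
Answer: -4500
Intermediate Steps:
g(a) = a + a**2
(90 - 140)*g(b) = (90 - 140)*(9*(1 + 9)) = -450*10 = -50*90 = -4500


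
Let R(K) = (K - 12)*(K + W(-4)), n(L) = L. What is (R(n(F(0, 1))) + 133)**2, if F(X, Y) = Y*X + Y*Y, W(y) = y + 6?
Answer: 10000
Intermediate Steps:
W(y) = 6 + y
F(X, Y) = Y**2 + X*Y (F(X, Y) = X*Y + Y**2 = Y**2 + X*Y)
R(K) = (-12 + K)*(2 + K) (R(K) = (K - 12)*(K + (6 - 4)) = (-12 + K)*(K + 2) = (-12 + K)*(2 + K))
(R(n(F(0, 1))) + 133)**2 = ((-24 + (1*(0 + 1))**2 - 10*(0 + 1)) + 133)**2 = ((-24 + (1*1)**2 - 10) + 133)**2 = ((-24 + 1**2 - 10*1) + 133)**2 = ((-24 + 1 - 10) + 133)**2 = (-33 + 133)**2 = 100**2 = 10000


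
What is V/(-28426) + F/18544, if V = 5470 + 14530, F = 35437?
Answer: 5216821/4320752 ≈ 1.2074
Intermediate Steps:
V = 20000
V/(-28426) + F/18544 = 20000/(-28426) + 35437/18544 = 20000*(-1/28426) + 35437*(1/18544) = -10000/14213 + 35437/18544 = 5216821/4320752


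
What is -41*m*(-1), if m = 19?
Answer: 779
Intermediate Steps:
-41*m*(-1) = -41*19*(-1) = -779*(-1) = 779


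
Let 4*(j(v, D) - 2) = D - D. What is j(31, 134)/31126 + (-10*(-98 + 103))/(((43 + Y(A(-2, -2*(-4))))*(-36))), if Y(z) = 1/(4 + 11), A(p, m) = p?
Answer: 1949251/60322188 ≈ 0.032314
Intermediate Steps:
Y(z) = 1/15
j(v, D) = 2 (j(v, D) = 2 + (D - D)/4 = 2 + (1/4)*0 = 2 + 0 = 2)
j(31, 134)/31126 + (-10*(-98 + 103))/(((43 + Y(A(-2, -2*(-4))))*(-36))) = 2/31126 + (-10*(-98 + 103))/(((43 + 1/15)*(-36))) = 2*(1/31126) + (-10*5)/(((646/15)*(-36))) = 1/15563 - 50/(-7752/5) = 1/15563 - 50*(-5/7752) = 1/15563 + 125/3876 = 1949251/60322188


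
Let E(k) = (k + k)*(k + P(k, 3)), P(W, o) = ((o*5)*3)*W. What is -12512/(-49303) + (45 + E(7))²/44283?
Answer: 35261925587/75285681 ≈ 468.38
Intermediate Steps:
P(W, o) = 15*W*o (P(W, o) = ((5*o)*3)*W = (15*o)*W = 15*W*o)
E(k) = 92*k² (E(k) = (k + k)*(k + 15*k*3) = (2*k)*(k + 45*k) = (2*k)*(46*k) = 92*k²)
-12512/(-49303) + (45 + E(7))²/44283 = -12512/(-49303) + (45 + 92*7²)²/44283 = -12512*(-1/49303) + (45 + 92*49)²*(1/44283) = 12512/49303 + (45 + 4508)²*(1/44283) = 12512/49303 + 4553²*(1/44283) = 12512/49303 + 20729809*(1/44283) = 12512/49303 + 714821/1527 = 35261925587/75285681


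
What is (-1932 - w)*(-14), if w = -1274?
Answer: 9212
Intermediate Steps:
(-1932 - w)*(-14) = (-1932 - 1*(-1274))*(-14) = (-1932 + 1274)*(-14) = -658*(-14) = 9212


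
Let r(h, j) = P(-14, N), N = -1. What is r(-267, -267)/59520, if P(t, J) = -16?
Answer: -1/3720 ≈ -0.00026882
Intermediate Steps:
r(h, j) = -16
r(-267, -267)/59520 = -16/59520 = -16*1/59520 = -1/3720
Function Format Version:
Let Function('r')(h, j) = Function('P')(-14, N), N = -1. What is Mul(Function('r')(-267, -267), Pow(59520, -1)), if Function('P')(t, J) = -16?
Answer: Rational(-1, 3720) ≈ -0.00026882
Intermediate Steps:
Function('r')(h, j) = -16
Mul(Function('r')(-267, -267), Pow(59520, -1)) = Mul(-16, Pow(59520, -1)) = Mul(-16, Rational(1, 59520)) = Rational(-1, 3720)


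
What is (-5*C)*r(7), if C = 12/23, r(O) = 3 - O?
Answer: 240/23 ≈ 10.435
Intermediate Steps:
C = 12/23 (C = 12*(1/23) = 12/23 ≈ 0.52174)
(-5*C)*r(7) = (-5*12/23)*(3 - 1*7) = -60*(3 - 7)/23 = -60/23*(-4) = 240/23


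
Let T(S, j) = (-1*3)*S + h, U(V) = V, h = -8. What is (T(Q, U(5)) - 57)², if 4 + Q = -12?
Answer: 289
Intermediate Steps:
Q = -16 (Q = -4 - 12 = -16)
T(S, j) = -8 - 3*S (T(S, j) = (-1*3)*S - 8 = -3*S - 8 = -8 - 3*S)
(T(Q, U(5)) - 57)² = ((-8 - 3*(-16)) - 57)² = ((-8 + 48) - 57)² = (40 - 57)² = (-17)² = 289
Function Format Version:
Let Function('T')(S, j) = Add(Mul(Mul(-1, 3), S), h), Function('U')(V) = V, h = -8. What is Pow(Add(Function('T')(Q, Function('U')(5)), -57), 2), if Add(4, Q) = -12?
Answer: 289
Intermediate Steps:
Q = -16 (Q = Add(-4, -12) = -16)
Function('T')(S, j) = Add(-8, Mul(-3, S)) (Function('T')(S, j) = Add(Mul(Mul(-1, 3), S), -8) = Add(Mul(-3, S), -8) = Add(-8, Mul(-3, S)))
Pow(Add(Function('T')(Q, Function('U')(5)), -57), 2) = Pow(Add(Add(-8, Mul(-3, -16)), -57), 2) = Pow(Add(Add(-8, 48), -57), 2) = Pow(Add(40, -57), 2) = Pow(-17, 2) = 289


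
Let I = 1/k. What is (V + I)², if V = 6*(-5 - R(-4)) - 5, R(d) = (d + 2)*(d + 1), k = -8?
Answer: 323761/64 ≈ 5058.8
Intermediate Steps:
R(d) = (1 + d)*(2 + d) (R(d) = (2 + d)*(1 + d) = (1 + d)*(2 + d))
I = -⅛ (I = 1/(-8) = -⅛ ≈ -0.12500)
V = -71 (V = 6*(-5 - (2 + (-4)² + 3*(-4))) - 5 = 6*(-5 - (2 + 16 - 12)) - 5 = 6*(-5 - 1*6) - 5 = 6*(-5 - 6) - 5 = 6*(-11) - 5 = -66 - 5 = -71)
(V + I)² = (-71 - ⅛)² = (-569/8)² = 323761/64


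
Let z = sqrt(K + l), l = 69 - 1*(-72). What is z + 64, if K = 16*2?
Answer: 64 + sqrt(173) ≈ 77.153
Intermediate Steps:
K = 32
l = 141 (l = 69 + 72 = 141)
z = sqrt(173) (z = sqrt(32 + 141) = sqrt(173) ≈ 13.153)
z + 64 = sqrt(173) + 64 = 64 + sqrt(173)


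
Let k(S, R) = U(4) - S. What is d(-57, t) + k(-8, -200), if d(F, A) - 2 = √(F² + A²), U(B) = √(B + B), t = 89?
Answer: 10 + √11170 + 2*√2 ≈ 118.52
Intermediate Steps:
U(B) = √2*√B (U(B) = √(2*B) = √2*√B)
k(S, R) = -S + 2*√2 (k(S, R) = √2*√4 - S = √2*2 - S = 2*√2 - S = -S + 2*√2)
d(F, A) = 2 + √(A² + F²) (d(F, A) = 2 + √(F² + A²) = 2 + √(A² + F²))
d(-57, t) + k(-8, -200) = (2 + √(89² + (-57)²)) + (-1*(-8) + 2*√2) = (2 + √(7921 + 3249)) + (8 + 2*√2) = (2 + √11170) + (8 + 2*√2) = 10 + √11170 + 2*√2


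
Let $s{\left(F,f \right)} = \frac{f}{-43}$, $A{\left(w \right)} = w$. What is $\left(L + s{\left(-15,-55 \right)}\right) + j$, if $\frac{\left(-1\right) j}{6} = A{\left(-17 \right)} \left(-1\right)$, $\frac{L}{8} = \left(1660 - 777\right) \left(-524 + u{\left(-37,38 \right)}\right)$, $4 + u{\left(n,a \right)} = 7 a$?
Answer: $- \frac{79587355}{43} \approx -1.8509 \cdot 10^{6}$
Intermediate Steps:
$u{\left(n,a \right)} = -4 + 7 a$
$L = -1850768$ ($L = 8 \left(1660 - 777\right) \left(-524 + \left(-4 + 7 \cdot 38\right)\right) = 8 \cdot 883 \left(-524 + \left(-4 + 266\right)\right) = 8 \cdot 883 \left(-524 + 262\right) = 8 \cdot 883 \left(-262\right) = 8 \left(-231346\right) = -1850768$)
$s{\left(F,f \right)} = - \frac{f}{43}$ ($s{\left(F,f \right)} = f \left(- \frac{1}{43}\right) = - \frac{f}{43}$)
$j = -102$ ($j = - 6 \left(\left(-17\right) \left(-1\right)\right) = \left(-6\right) 17 = -102$)
$\left(L + s{\left(-15,-55 \right)}\right) + j = \left(-1850768 - - \frac{55}{43}\right) - 102 = \left(-1850768 + \frac{55}{43}\right) - 102 = - \frac{79582969}{43} - 102 = - \frac{79587355}{43}$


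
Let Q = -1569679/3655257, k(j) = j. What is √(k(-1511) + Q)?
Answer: I*√20194063125322542/3655257 ≈ 38.877*I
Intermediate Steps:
Q = -1569679/3655257 (Q = -1569679*1/3655257 = -1569679/3655257 ≈ -0.42943)
√(k(-1511) + Q) = √(-1511 - 1569679/3655257) = √(-5524663006/3655257) = I*√20194063125322542/3655257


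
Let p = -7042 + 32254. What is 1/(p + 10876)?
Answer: 1/36088 ≈ 2.7710e-5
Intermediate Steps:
p = 25212
1/(p + 10876) = 1/(25212 + 10876) = 1/36088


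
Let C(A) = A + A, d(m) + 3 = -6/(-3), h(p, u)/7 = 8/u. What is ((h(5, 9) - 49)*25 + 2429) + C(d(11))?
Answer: 12218/9 ≈ 1357.6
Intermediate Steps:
h(p, u) = 56/u (h(p, u) = 7*(8/u) = 56/u)
d(m) = -1 (d(m) = -3 - 6/(-3) = -3 - 6*(-1/3) = -3 + 2 = -1)
C(A) = 2*A
((h(5, 9) - 49)*25 + 2429) + C(d(11)) = ((56/9 - 49)*25 + 2429) + 2*(-1) = ((56*(1/9) - 49)*25 + 2429) - 2 = ((56/9 - 49)*25 + 2429) - 2 = (-385/9*25 + 2429) - 2 = (-9625/9 + 2429) - 2 = 12236/9 - 2 = 12218/9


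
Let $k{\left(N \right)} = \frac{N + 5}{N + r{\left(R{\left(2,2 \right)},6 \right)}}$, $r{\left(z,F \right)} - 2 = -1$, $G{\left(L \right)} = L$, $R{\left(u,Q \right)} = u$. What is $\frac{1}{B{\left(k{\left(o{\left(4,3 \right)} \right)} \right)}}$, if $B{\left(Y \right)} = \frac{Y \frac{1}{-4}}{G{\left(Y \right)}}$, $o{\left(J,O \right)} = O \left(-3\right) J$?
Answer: $-4$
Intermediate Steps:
$o{\left(J,O \right)} = - 3 J O$ ($o{\left(J,O \right)} = - 3 O J = - 3 J O$)
$r{\left(z,F \right)} = 1$ ($r{\left(z,F \right)} = 2 - 1 = 1$)
$k{\left(N \right)} = \frac{5 + N}{1 + N}$ ($k{\left(N \right)} = \frac{N + 5}{N + 1} = \frac{5 + N}{1 + N}$)
$B{\left(Y \right)} = - \frac{1}{4}$ ($B{\left(Y \right)} = \frac{Y \frac{1}{-4}}{Y} = \frac{Y \left(- \frac{1}{4}\right)}{Y} = \frac{\left(- \frac{1}{4}\right) Y}{Y} = - \frac{1}{4}$)
$\frac{1}{B{\left(k{\left(o{\left(4,3 \right)} \right)} \right)}} = \frac{1}{- \frac{1}{4}} = -4$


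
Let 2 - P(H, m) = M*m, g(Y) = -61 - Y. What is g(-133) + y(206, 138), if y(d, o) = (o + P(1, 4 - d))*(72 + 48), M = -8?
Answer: -177048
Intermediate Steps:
P(H, m) = 2 + 8*m (P(H, m) = 2 - (-8)*m = 2 + 8*m)
y(d, o) = 4080 - 960*d + 120*o (y(d, o) = (o + (2 + 8*(4 - d)))*(72 + 48) = (o + (2 + (32 - 8*d)))*120 = (o + (34 - 8*d))*120 = (34 + o - 8*d)*120 = 4080 - 960*d + 120*o)
g(-133) + y(206, 138) = (-61 - 1*(-133)) + (4080 - 960*206 + 120*138) = (-61 + 133) + (4080 - 197760 + 16560) = 72 - 177120 = -177048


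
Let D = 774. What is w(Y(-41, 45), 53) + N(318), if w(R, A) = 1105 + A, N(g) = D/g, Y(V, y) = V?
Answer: 61503/53 ≈ 1160.4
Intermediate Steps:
N(g) = 774/g
w(Y(-41, 45), 53) + N(318) = (1105 + 53) + 774/318 = 1158 + 774*(1/318) = 1158 + 129/53 = 61503/53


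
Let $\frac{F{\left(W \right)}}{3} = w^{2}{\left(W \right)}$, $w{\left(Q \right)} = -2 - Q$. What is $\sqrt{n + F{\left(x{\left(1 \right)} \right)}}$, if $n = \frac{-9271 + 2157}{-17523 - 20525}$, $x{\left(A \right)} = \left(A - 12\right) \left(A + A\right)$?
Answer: $\frac{\sqrt{27147672473}}{4756} \approx 34.644$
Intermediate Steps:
$x{\left(A \right)} = 2 A \left(-12 + A\right)$ ($x{\left(A \right)} = \left(-12 + A\right) 2 A = 2 A \left(-12 + A\right)$)
$n = \frac{3557}{19024}$ ($n = - \frac{7114}{-38048} = \left(-7114\right) \left(- \frac{1}{38048}\right) = \frac{3557}{19024} \approx 0.18697$)
$F{\left(W \right)} = 3 \left(-2 - W\right)^{2}$
$\sqrt{n + F{\left(x{\left(1 \right)} \right)}} = \sqrt{\frac{3557}{19024} + 3 \left(2 + 2 \cdot 1 \left(-12 + 1\right)\right)^{2}} = \sqrt{\frac{3557}{19024} + 3 \left(2 + 2 \cdot 1 \left(-11\right)\right)^{2}} = \sqrt{\frac{3557}{19024} + 3 \left(2 - 22\right)^{2}} = \sqrt{\frac{3557}{19024} + 3 \left(-20\right)^{2}} = \sqrt{\frac{3557}{19024} + 3 \cdot 400} = \sqrt{\frac{3557}{19024} + 1200} = \sqrt{\frac{22832357}{19024}} = \frac{\sqrt{27147672473}}{4756}$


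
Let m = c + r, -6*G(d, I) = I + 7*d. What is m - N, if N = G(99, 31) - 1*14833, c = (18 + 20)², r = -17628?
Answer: -3691/3 ≈ -1230.3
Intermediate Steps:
G(d, I) = -7*d/6 - I/6 (G(d, I) = -(I + 7*d)/6 = -7*d/6 - I/6)
c = 1444 (c = 38² = 1444)
m = -16184 (m = 1444 - 17628 = -16184)
N = -44861/3 (N = (-7/6*99 - ⅙*31) - 1*14833 = (-231/2 - 31/6) - 14833 = -362/3 - 14833 = -44861/3 ≈ -14954.)
m - N = -16184 - 1*(-44861/3) = -16184 + 44861/3 = -3691/3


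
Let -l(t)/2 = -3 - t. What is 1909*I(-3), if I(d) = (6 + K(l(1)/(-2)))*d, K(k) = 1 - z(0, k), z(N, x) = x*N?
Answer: -40089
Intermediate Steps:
l(t) = 6 + 2*t (l(t) = -2*(-3 - t) = 6 + 2*t)
z(N, x) = N*x
K(k) = 1 (K(k) = 1 - 0*k = 1 - 1*0 = 1 + 0 = 1)
I(d) = 7*d (I(d) = (6 + 1)*d = 7*d)
1909*I(-3) = 1909*(7*(-3)) = 1909*(-21) = -40089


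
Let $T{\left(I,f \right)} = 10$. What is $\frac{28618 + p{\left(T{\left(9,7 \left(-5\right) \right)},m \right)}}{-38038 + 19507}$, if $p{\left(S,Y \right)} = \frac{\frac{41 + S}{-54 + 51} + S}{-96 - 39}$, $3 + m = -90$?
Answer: $- \frac{3863437}{2501685} \approx -1.5443$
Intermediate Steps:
$m = -93$ ($m = -3 - 90 = -93$)
$p{\left(S,Y \right)} = \frac{41}{405} - \frac{2 S}{405}$ ($p{\left(S,Y \right)} = \frac{\frac{41 + S}{-3} + S}{-135} = \left(\left(41 + S\right) \left(- \frac{1}{3}\right) + S\right) \left(- \frac{1}{135}\right) = \left(\left(- \frac{41}{3} - \frac{S}{3}\right) + S\right) \left(- \frac{1}{135}\right) = \left(- \frac{41}{3} + \frac{2 S}{3}\right) \left(- \frac{1}{135}\right) = \frac{41}{405} - \frac{2 S}{405}$)
$\frac{28618 + p{\left(T{\left(9,7 \left(-5\right) \right)},m \right)}}{-38038 + 19507} = \frac{28618 + \left(\frac{41}{405} - \frac{4}{81}\right)}{-38038 + 19507} = \frac{28618 + \left(\frac{41}{405} - \frac{4}{81}\right)}{-18531} = \left(28618 + \frac{7}{135}\right) \left(- \frac{1}{18531}\right) = \frac{3863437}{135} \left(- \frac{1}{18531}\right) = - \frac{3863437}{2501685}$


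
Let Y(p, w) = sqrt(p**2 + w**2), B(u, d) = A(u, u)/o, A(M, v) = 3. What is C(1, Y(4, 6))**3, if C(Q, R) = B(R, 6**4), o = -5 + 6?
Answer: 27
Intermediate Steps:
o = 1
B(u, d) = 3 (B(u, d) = 3/1 = 3*1 = 3)
C(Q, R) = 3
C(1, Y(4, 6))**3 = 3**3 = 27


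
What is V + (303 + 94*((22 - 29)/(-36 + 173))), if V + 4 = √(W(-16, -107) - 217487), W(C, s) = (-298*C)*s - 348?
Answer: 40305/137 + I*√728011 ≈ 294.2 + 853.24*I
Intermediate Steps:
W(C, s) = -348 - 298*C*s (W(C, s) = -298*C*s - 348 = -348 - 298*C*s)
V = -4 + I*√728011 (V = -4 + √((-348 - 298*(-16)*(-107)) - 217487) = -4 + √((-348 - 510176) - 217487) = -4 + √(-510524 - 217487) = -4 + √(-728011) = -4 + I*√728011 ≈ -4.0 + 853.24*I)
V + (303 + 94*((22 - 29)/(-36 + 173))) = (-4 + I*√728011) + (303 + 94*((22 - 29)/(-36 + 173))) = (-4 + I*√728011) + (303 + 94*(-7/137)) = (-4 + I*√728011) + (303 - 658/137) = (-4 + I*√728011) + 40853/137 = 40305/137 + I*√728011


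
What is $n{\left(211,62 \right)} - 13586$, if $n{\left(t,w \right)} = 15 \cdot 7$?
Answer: $-13481$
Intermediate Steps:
$n{\left(t,w \right)} = 105$
$n{\left(211,62 \right)} - 13586 = 105 - 13586 = -13481$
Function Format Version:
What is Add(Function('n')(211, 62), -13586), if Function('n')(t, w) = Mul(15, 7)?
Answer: -13481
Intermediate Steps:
Function('n')(t, w) = 105
Add(Function('n')(211, 62), -13586) = Add(105, -13586) = -13481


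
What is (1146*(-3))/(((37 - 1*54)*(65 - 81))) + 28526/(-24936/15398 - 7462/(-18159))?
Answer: -271336696604691/11489040232 ≈ -23617.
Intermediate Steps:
(1146*(-3))/(((37 - 1*54)*(65 - 81))) + 28526/(-24936/15398 - 7462/(-18159)) = -3438*(-1/(16*(37 - 54))) + 28526/(-24936*1/15398 - 7462*(-1/18159)) = -3438/((-17*(-16))) + 28526/(-12468/7699 + 7462/18159) = -3438/272 + 28526/(-168956474/139806141) = -3438*1/272 + 28526*(-139806141/168956474) = -1719/136 - 1994054989083/84478237 = -271336696604691/11489040232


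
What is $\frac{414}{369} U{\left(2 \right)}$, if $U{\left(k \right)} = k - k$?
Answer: $0$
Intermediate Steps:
$U{\left(k \right)} = 0$
$\frac{414}{369} U{\left(2 \right)} = \frac{414}{369} \cdot 0 = 414 \cdot \frac{1}{369} \cdot 0 = \frac{46}{41} \cdot 0 = 0$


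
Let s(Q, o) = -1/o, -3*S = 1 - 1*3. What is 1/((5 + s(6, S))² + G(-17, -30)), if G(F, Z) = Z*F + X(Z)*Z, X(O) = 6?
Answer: 4/1369 ≈ 0.0029218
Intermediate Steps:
S = ⅔ (S = -(1 - 1*3)/3 = -(1 - 3)/3 = -⅓*(-2) = ⅔ ≈ 0.66667)
G(F, Z) = 6*Z + F*Z (G(F, Z) = Z*F + 6*Z = F*Z + 6*Z = 6*Z + F*Z)
1/((5 + s(6, S))² + G(-17, -30)) = 1/((5 - 1/⅔)² - 30*(6 - 17)) = 1/((5 - 1*3/2)² - 30*(-11)) = 1/((5 - 3/2)² + 330) = 1/((7/2)² + 330) = 1/(49/4 + 330) = 1/(1369/4) = 4/1369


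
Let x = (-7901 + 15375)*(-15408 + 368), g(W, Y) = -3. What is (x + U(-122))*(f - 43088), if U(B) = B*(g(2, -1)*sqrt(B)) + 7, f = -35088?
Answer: 8787682309728 - 28612416*I*sqrt(122) ≈ 8.7877e+12 - 3.1603e+8*I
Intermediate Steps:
U(B) = 7 - 3*B**(3/2) (U(B) = B*(-3*sqrt(B)) + 7 = -3*B**(3/2) + 7 = 7 - 3*B**(3/2))
x = -112408960 (x = 7474*(-15040) = -112408960)
(x + U(-122))*(f - 43088) = (-112408960 + (7 - (-366)*I*sqrt(122)))*(-35088 - 43088) = (-112408960 + (7 - (-366)*I*sqrt(122)))*(-78176) = (-112408960 + (7 + 366*I*sqrt(122)))*(-78176) = (-112408953 + 366*I*sqrt(122))*(-78176) = 8787682309728 - 28612416*I*sqrt(122)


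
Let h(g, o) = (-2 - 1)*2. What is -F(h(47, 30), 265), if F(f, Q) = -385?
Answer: 385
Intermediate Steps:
h(g, o) = -6 (h(g, o) = -3*2 = -6)
-F(h(47, 30), 265) = -1*(-385) = 385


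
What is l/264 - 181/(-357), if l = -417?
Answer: -33695/31416 ≈ -1.0725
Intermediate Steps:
l/264 - 181/(-357) = -417/264 - 181/(-357) = -417*1/264 - 181*(-1/357) = -139/88 + 181/357 = -33695/31416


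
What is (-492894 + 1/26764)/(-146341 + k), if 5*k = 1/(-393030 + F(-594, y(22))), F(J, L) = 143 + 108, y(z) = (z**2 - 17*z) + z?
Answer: 25907339548883425/7691929658757744 ≈ 3.3681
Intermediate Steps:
y(z) = z**2 - 16*z
F(J, L) = 251
k = -1/1963895 (k = 1/(5*(-393030 + 251)) = (1/5)/(-392779) = (1/5)*(-1/392779) = -1/1963895 ≈ -5.0919e-7)
(-492894 + 1/26764)/(-146341 + k) = (-492894 + 1/26764)/(-146341 - 1/1963895) = (-492894 + 1/26764)/(-287398358196/1963895) = -13191815015/26764*(-1963895/287398358196) = 25907339548883425/7691929658757744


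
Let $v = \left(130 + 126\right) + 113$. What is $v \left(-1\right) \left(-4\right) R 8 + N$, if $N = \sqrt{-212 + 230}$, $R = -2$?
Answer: $-23616 + 3 \sqrt{2} \approx -23612.0$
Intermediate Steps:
$N = 3 \sqrt{2}$ ($N = \sqrt{18} = 3 \sqrt{2} \approx 4.2426$)
$v = 369$ ($v = 256 + 113 = 369$)
$v \left(-1\right) \left(-4\right) R 8 + N = 369 \left(-1\right) \left(-4\right) \left(-2\right) 8 + 3 \sqrt{2} = 369 \cdot 4 \left(-2\right) 8 + 3 \sqrt{2} = 369 \left(\left(-8\right) 8\right) + 3 \sqrt{2} = 369 \left(-64\right) + 3 \sqrt{2} = -23616 + 3 \sqrt{2}$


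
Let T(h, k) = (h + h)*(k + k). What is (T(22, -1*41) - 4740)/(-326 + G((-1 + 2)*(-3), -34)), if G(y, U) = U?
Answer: 2087/90 ≈ 23.189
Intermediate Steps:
T(h, k) = 4*h*k (T(h, k) = (2*h)*(2*k) = 4*h*k)
(T(22, -1*41) - 4740)/(-326 + G((-1 + 2)*(-3), -34)) = (4*22*(-1*41) - 4740)/(-326 - 34) = (4*22*(-41) - 4740)/(-360) = (-3608 - 4740)*(-1/360) = -8348*(-1/360) = 2087/90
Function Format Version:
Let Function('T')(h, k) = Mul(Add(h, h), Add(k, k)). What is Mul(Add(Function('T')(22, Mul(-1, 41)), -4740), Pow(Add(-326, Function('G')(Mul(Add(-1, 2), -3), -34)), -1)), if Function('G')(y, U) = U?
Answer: Rational(2087, 90) ≈ 23.189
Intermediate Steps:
Function('T')(h, k) = Mul(4, h, k) (Function('T')(h, k) = Mul(Mul(2, h), Mul(2, k)) = Mul(4, h, k))
Mul(Add(Function('T')(22, Mul(-1, 41)), -4740), Pow(Add(-326, Function('G')(Mul(Add(-1, 2), -3), -34)), -1)) = Mul(Add(Mul(4, 22, Mul(-1, 41)), -4740), Pow(Add(-326, -34), -1)) = Mul(Add(Mul(4, 22, -41), -4740), Pow(-360, -1)) = Mul(Add(-3608, -4740), Rational(-1, 360)) = Mul(-8348, Rational(-1, 360)) = Rational(2087, 90)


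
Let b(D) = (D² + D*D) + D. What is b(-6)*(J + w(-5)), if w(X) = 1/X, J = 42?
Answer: 13794/5 ≈ 2758.8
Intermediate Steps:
w(X) = 1/X
b(D) = D + 2*D² (b(D) = (D² + D²) + D = 2*D² + D = D + 2*D²)
b(-6)*(J + w(-5)) = (-6*(1 + 2*(-6)))*(42 + 1/(-5)) = (-6*(1 - 12))*(42 - ⅕) = -6*(-11)*(209/5) = 66*(209/5) = 13794/5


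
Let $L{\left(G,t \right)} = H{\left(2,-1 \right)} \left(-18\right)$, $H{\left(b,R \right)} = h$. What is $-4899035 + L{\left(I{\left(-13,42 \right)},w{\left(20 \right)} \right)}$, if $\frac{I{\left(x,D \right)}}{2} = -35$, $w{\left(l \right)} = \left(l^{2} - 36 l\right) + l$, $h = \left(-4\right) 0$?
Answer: $-4899035$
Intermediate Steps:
$h = 0$
$w{\left(l \right)} = l^{2} - 35 l$
$H{\left(b,R \right)} = 0$
$I{\left(x,D \right)} = -70$ ($I{\left(x,D \right)} = 2 \left(-35\right) = -70$)
$L{\left(G,t \right)} = 0$ ($L{\left(G,t \right)} = 0 \left(-18\right) = 0$)
$-4899035 + L{\left(I{\left(-13,42 \right)},w{\left(20 \right)} \right)} = -4899035 + 0 = -4899035$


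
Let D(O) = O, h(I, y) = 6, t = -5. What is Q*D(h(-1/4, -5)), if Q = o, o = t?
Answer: -30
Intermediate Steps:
o = -5
Q = -5
Q*D(h(-1/4, -5)) = -5*6 = -30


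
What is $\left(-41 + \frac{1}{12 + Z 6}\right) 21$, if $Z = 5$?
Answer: $- \frac{1721}{2} \approx -860.5$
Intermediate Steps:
$\left(-41 + \frac{1}{12 + Z 6}\right) 21 = \left(-41 + \frac{1}{12 + 5 \cdot 6}\right) 21 = \left(-41 + \frac{1}{12 + 30}\right) 21 = \left(-41 + \frac{1}{42}\right) 21 = \left(- \frac{1721}{42}\right) 21 = - \frac{1721}{2}$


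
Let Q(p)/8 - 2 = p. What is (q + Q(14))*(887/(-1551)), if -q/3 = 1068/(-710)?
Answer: -41726254/550605 ≈ -75.783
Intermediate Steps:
Q(p) = 16 + 8*p
q = 1602/355 (q = -3204/(-710) = -3204*(-1)/710 = -3*(-534/355) = 1602/355 ≈ 4.5127)
(q + Q(14))*(887/(-1551)) = (1602/355 + (16 + 8*14))*(887/(-1551)) = (1602/355 + (16 + 112))*(887*(-1/1551)) = (1602/355 + 128)*(-887/1551) = (47042/355)*(-887/1551) = -41726254/550605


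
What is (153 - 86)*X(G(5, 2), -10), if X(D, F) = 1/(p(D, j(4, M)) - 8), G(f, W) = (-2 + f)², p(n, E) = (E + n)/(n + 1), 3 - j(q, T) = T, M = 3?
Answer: -670/71 ≈ -9.4366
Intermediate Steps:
j(q, T) = 3 - T
p(n, E) = (E + n)/(1 + n)
X(D, F) = 1/(-8 + D/(1 + D)) (X(D, F) = 1/(((3 - 1*3) + D)/(1 + D) - 8) = 1/(((3 - 3) + D)/(1 + D) - 8) = 1/((0 + D)/(1 + D) - 8) = 1/(D/(1 + D) - 8) = 1/(-8 + D/(1 + D)))
(153 - 86)*X(G(5, 2), -10) = (153 - 86)*((1 + (-2 + 5)²)/(-8 - 7*(-2 + 5)²)) = 67*((1 + 3²)/(-8 - 7*3²)) = 67*((1 + 9)/(-8 - 7*9)) = 67*(10/(-8 - 63)) = 67*(10/(-71)) = 67*(-1/71*10) = 67*(-10/71) = -670/71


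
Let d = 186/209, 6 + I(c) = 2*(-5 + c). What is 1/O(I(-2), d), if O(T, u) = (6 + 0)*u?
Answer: 209/1116 ≈ 0.18728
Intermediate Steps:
I(c) = -16 + 2*c (I(c) = -6 + 2*(-5 + c) = -6 + (-10 + 2*c) = -16 + 2*c)
d = 186/209 (d = 186*(1/209) = 186/209 ≈ 0.88995)
O(T, u) = 6*u
1/O(I(-2), d) = 1/(6*(186/209)) = 1/(1116/209) = 209/1116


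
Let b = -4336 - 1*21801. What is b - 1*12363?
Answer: -38500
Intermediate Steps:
b = -26137 (b = -4336 - 21801 = -26137)
b - 1*12363 = -26137 - 1*12363 = -26137 - 12363 = -38500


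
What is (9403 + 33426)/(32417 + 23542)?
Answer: 42829/55959 ≈ 0.76536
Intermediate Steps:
(9403 + 33426)/(32417 + 23542) = 42829/55959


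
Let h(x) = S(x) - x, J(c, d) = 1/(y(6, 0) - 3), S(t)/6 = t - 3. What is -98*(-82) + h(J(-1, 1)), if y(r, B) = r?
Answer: 24059/3 ≈ 8019.7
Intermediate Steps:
S(t) = -18 + 6*t (S(t) = 6*(t - 3) = 6*(-3 + t) = -18 + 6*t)
J(c, d) = ⅓ (J(c, d) = 1/(6 - 3) = 1/3 = ⅓)
h(x) = -18 + 5*x (h(x) = (-18 + 6*x) - x = -18 + 5*x)
-98*(-82) + h(J(-1, 1)) = -98*(-82) + (-18 + 5*(⅓)) = 8036 + (-18 + 5/3) = 8036 - 49/3 = 24059/3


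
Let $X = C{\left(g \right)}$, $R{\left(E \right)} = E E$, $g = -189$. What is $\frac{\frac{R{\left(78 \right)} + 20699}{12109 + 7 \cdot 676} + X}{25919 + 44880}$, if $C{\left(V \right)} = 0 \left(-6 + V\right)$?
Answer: $\frac{26783}{1192325959} \approx 2.2463 \cdot 10^{-5}$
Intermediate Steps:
$R{\left(E \right)} = E^{2}$
$C{\left(V \right)} = 0$
$X = 0$
$\frac{\frac{R{\left(78 \right)} + 20699}{12109 + 7 \cdot 676} + X}{25919 + 44880} = \frac{\frac{78^{2} + 20699}{12109 + 7 \cdot 676} + 0}{25919 + 44880} = \frac{\frac{6084 + 20699}{12109 + 4732} + 0}{70799} = \left(\frac{26783}{16841} + 0\right) \frac{1}{70799} = \frac{26783}{16841} \cdot \frac{1}{70799} = \frac{26783}{1192325959}$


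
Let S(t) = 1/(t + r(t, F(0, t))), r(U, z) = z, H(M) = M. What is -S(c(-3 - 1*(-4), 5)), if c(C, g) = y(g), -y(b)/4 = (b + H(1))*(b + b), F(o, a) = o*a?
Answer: 1/240 ≈ 0.0041667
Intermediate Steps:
F(o, a) = a*o
y(b) = -8*b*(1 + b) (y(b) = -4*(b + 1)*(b + b) = -4*(1 + b)*2*b = -8*b*(1 + b))
c(C, g) = -8*g*(1 + g)
S(t) = 1/t (S(t) = 1/(t + t*0) = 1/(t + 0) = 1/t)
-S(c(-3 - 1*(-4), 5)) = -1/((-8*5*(1 + 5))) = -1/((-8*5*6)) = -1/(-240) = -1*(-1/240) = 1/240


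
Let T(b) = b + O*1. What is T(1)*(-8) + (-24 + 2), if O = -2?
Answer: -14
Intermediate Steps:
T(b) = -2 + b (T(b) = b - 2*1 = b - 2 = -2 + b)
T(1)*(-8) + (-24 + 2) = (-2 + 1)*(-8) + (-24 + 2) = -1*(-8) - 22 = 8 - 22 = -14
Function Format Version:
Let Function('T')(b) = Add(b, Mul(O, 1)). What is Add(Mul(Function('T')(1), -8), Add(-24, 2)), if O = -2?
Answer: -14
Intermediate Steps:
Function('T')(b) = Add(-2, b) (Function('T')(b) = Add(b, Mul(-2, 1)) = Add(b, -2) = Add(-2, b))
Add(Mul(Function('T')(1), -8), Add(-24, 2)) = Add(Mul(Add(-2, 1), -8), Add(-24, 2)) = Add(Mul(-1, -8), -22) = Add(8, -22) = -14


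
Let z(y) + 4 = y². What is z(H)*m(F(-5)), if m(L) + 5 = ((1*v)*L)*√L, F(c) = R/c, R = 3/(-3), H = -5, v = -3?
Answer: -105 - 63*√5/25 ≈ -110.63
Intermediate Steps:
R = -1 (R = 3*(-⅓) = -1)
F(c) = -1/c
z(y) = -4 + y²
m(L) = -5 - 3*L^(3/2) (m(L) = -5 + ((1*(-3))*L)*√L = -5 + (-3*L)*√L = -5 - 3*L^(3/2))
z(H)*m(F(-5)) = (-4 + (-5)²)*(-5 - 3*(-1/(-5))^(3/2)) = (-4 + 25)*(-5 - 3*(⅕)^(3/2)) = 21*(-5 - 3*√5/25) = -105 - 63*√5/25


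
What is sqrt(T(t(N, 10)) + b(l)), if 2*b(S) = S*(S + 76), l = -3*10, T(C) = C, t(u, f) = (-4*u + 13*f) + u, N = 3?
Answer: I*sqrt(569) ≈ 23.854*I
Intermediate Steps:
t(u, f) = -3*u + 13*f
l = -30
b(S) = S*(76 + S)/2 (b(S) = (S*(S + 76))/2 = (S*(76 + S))/2 = S*(76 + S)/2)
sqrt(T(t(N, 10)) + b(l)) = sqrt((-3*3 + 13*10) + (1/2)*(-30)*(76 - 30)) = sqrt((-9 + 130) + (1/2)*(-30)*46) = sqrt(121 - 690) = sqrt(-569) = I*sqrt(569)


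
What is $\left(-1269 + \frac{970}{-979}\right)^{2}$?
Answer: $\frac{1545847109041}{958441} \approx 1.6129 \cdot 10^{6}$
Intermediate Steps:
$\left(-1269 + \frac{970}{-979}\right)^{2} = \left(-1269 + 970 \left(- \frac{1}{979}\right)\right)^{2} = \left(-1269 - \frac{970}{979}\right)^{2} = \left(- \frac{1243321}{979}\right)^{2} = \frac{1545847109041}{958441}$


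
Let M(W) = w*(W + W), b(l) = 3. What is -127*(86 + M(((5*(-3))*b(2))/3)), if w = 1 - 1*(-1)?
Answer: -3302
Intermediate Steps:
w = 2 (w = 1 + 1 = 2)
M(W) = 4*W (M(W) = 2*(W + W) = 2*(2*W) = 4*W)
-127*(86 + M(((5*(-3))*b(2))/3)) = -127*(86 + 4*(((5*(-3))*3)/3)) = -127*(86 + 4*(-15*3*(1/3))) = -127*(86 + 4*(-45*1/3)) = -127*(86 + 4*(-15)) = -127*(86 - 60) = -127*26 = -3302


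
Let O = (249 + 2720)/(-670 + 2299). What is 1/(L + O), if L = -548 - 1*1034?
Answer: -1629/2574109 ≈ -0.00063284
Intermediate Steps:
L = -1582 (L = -548 - 1034 = -1582)
O = 2969/1629 ≈ 1.8226
1/(L + O) = 1/(-1582 + 2969/1629) = 1/(-2574109/1629) = -1629/2574109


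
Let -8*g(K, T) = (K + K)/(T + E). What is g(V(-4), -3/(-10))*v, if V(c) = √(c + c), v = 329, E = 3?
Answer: -1645*I*√2/33 ≈ -70.496*I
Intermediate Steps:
V(c) = √2*√c (V(c) = √(2*c) = √2*√c)
g(K, T) = -K/(4*(3 + T)) (g(K, T) = -(K + K)/(8*(T + 3)) = -2*K/(8*(3 + T)) = -K/(4*(3 + T)))
g(V(-4), -3/(-10))*v = -√2*√(-4)/(12 + 4*(-3/(-10)))*329 = -√2*(2*I)/(12 + 4*(-3*(-⅒)))*329 = -2*I*√2/(12 + 4*(3/10))*329 = -2*I*√2/(12 + 6/5)*329 = -2*I*√2/66/5*329 = -1*2*I*√2*5/66*329 = -5*I*√2/33*329 = -1645*I*√2/33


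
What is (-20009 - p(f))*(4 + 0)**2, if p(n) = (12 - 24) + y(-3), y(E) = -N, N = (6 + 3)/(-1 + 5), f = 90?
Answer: -319916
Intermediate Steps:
N = 9/4 ≈ 2.2500
y(E) = -9/4 (y(E) = -1*9/4 = -9/4)
p(n) = -57/4 (p(n) = (12 - 24) - 9/4 = -12 - 9/4 = -57/4)
(-20009 - p(f))*(4 + 0)**2 = (-20009 - 1*(-57/4))*(4 + 0)**2 = (-20009 + 57/4)*4**2 = -79979/4*16 = -319916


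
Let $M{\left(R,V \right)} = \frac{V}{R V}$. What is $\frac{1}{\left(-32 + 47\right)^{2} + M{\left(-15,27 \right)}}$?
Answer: $\frac{15}{3374} \approx 0.0044458$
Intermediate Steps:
$M{\left(R,V \right)} = \frac{1}{R}$ ($M{\left(R,V \right)} = V \frac{1}{R V} = \frac{1}{R}$)
$\frac{1}{\left(-32 + 47\right)^{2} + M{\left(-15,27 \right)}} = \frac{1}{\left(-32 + 47\right)^{2} + \frac{1}{-15}} = \frac{1}{15^{2} - \frac{1}{15}} = \frac{1}{225 - \frac{1}{15}} = \frac{1}{\frac{3374}{15}} = \frac{15}{3374}$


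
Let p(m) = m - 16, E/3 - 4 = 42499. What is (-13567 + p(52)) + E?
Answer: 113978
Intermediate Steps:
E = 127509 (E = 12 + 3*42499 = 12 + 127497 = 127509)
p(m) = -16 + m
(-13567 + p(52)) + E = (-13567 + (-16 + 52)) + 127509 = (-13567 + 36) + 127509 = -13531 + 127509 = 113978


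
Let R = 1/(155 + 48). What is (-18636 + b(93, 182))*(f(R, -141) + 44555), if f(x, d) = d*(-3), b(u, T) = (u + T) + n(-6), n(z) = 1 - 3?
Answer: -825931014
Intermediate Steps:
R = 1/203 ≈ 0.0049261
n(z) = -2
b(u, T) = -2 + T + u (b(u, T) = (u + T) - 2 = (T + u) - 2 = -2 + T + u)
f(x, d) = -3*d
(-18636 + b(93, 182))*(f(R, -141) + 44555) = (-18636 + (-2 + 182 + 93))*(-3*(-141) + 44555) = (-18636 + 273)*(423 + 44555) = -18363*44978 = -825931014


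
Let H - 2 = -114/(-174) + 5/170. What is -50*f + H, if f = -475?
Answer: 23420147/986 ≈ 23753.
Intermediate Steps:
H = 2647/986 (H = 2 + (-114/(-174) + 5/170) = 2 + (-114*(-1/174) + 5*(1/170)) = 2 + (19/29 + 1/34) = 2 + 675/986 = 2647/986 ≈ 2.6846)
-50*f + H = -50*(-475) + 2647/986 = 23750 + 2647/986 = 23420147/986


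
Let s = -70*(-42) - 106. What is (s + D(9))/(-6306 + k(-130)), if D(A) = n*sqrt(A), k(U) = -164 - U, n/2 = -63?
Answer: -614/1585 ≈ -0.38738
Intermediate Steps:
n = -126 (n = 2*(-63) = -126)
s = 2834 (s = 2940 - 106 = 2834)
D(A) = -126*sqrt(A)
(s + D(9))/(-6306 + k(-130)) = (2834 - 126*sqrt(9))/(-6306 + (-164 - 1*(-130))) = (2834 - 126*3)/(-6306 + (-164 + 130)) = (2834 - 378)/(-6306 - 34) = 2456/(-6340) = 2456*(-1/6340) = -614/1585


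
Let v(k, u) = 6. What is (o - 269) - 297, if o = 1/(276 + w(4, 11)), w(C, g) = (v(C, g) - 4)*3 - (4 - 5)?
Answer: -160177/283 ≈ -566.00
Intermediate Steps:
w(C, g) = 7 (w(C, g) = (6 - 4)*3 - (4 - 5) = 2*3 - 1*(-1) = 6 + 1 = 7)
o = 1/283 (o = 1/(276 + 7) = 1/283 ≈ 0.0035336)
(o - 269) - 297 = (1/283 - 269) - 297 = -76126/283 - 297 = -160177/283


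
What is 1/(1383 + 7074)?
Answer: 1/8457 ≈ 0.00011825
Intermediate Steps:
1/(1383 + 7074) = 1/8457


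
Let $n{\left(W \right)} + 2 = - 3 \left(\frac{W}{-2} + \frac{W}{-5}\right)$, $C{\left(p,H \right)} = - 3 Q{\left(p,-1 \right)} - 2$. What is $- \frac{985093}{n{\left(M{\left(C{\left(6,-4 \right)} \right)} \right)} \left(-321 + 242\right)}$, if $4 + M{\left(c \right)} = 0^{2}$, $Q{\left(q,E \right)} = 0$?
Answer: $- \frac{4925465}{4108} \approx -1199.0$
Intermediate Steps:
$C{\left(p,H \right)} = -2$ ($C{\left(p,H \right)} = \left(-3\right) 0 - 2 = 0 - 2 = -2$)
$M{\left(c \right)} = -4$ ($M{\left(c \right)} = -4 + 0^{2} = -4 + 0 = -4$)
$n{\left(W \right)} = -2 + \frac{21 W}{10}$ ($n{\left(W \right)} = -2 - 3 \left(\frac{W}{-2} + \frac{W}{-5}\right) = -2 - 3 \left(W \left(- \frac{1}{2}\right) + W \left(- \frac{1}{5}\right)\right) = -2 - 3 \left(- \frac{W}{2} - \frac{W}{5}\right) = -2 - 3 \left(- \frac{7 W}{10}\right) = -2 + \frac{21 W}{10}$)
$- \frac{985093}{n{\left(M{\left(C{\left(6,-4 \right)} \right)} \right)} \left(-321 + 242\right)} = - \frac{985093}{\left(-2 + \frac{21}{10} \left(-4\right)\right) \left(-321 + 242\right)} = - \frac{985093}{\left(-2 - \frac{42}{5}\right) \left(-79\right)} = - \frac{985093}{\left(- \frac{52}{5}\right) \left(-79\right)} = - \frac{985093}{\frac{4108}{5}} = \left(-985093\right) \frac{5}{4108} = - \frac{4925465}{4108}$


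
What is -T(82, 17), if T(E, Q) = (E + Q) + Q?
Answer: -116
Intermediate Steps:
T(E, Q) = E + 2*Q
-T(82, 17) = -(82 + 2*17) = -(82 + 34) = -1*116 = -116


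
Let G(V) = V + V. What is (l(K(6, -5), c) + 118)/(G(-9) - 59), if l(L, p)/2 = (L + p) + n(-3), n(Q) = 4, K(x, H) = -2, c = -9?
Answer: -104/77 ≈ -1.3506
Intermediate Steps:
G(V) = 2*V
l(L, p) = 8 + 2*L + 2*p (l(L, p) = 2*((L + p) + 4) = 2*(4 + L + p) = 8 + 2*L + 2*p)
(l(K(6, -5), c) + 118)/(G(-9) - 59) = ((8 + 2*(-2) + 2*(-9)) + 118)/(2*(-9) - 59) = ((8 - 4 - 18) + 118)/(-18 - 59) = (-14 + 118)/(-77) = -1/77*104 = -104/77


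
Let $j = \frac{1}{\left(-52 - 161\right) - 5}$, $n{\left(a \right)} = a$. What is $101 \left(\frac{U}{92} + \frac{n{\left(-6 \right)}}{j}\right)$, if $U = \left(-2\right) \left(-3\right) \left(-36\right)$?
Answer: $\frac{3033030}{23} \approx 1.3187 \cdot 10^{5}$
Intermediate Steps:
$j = - \frac{1}{218}$ ($j = \frac{1}{\left(-52 - 161\right) - 5} = \frac{1}{-213 - 5} = \frac{1}{-218} = - \frac{1}{218} \approx -0.0045872$)
$U = -216$ ($U = 6 \left(-36\right) = -216$)
$101 \left(\frac{U}{92} + \frac{n{\left(-6 \right)}}{j}\right) = 101 \left(- \frac{216}{92} - \frac{6}{- \frac{1}{218}}\right) = 101 \left(\left(-216\right) \frac{1}{92} - -1308\right) = 101 \left(- \frac{54}{23} + 1308\right) = 101 \cdot \frac{30030}{23} = \frac{3033030}{23}$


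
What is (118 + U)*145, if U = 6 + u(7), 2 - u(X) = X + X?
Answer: 16240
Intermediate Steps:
u(X) = 2 - 2*X (u(X) = 2 - (X + X) = 2 - 2*X)
U = -6 (U = 6 + (2 - 2*7) = 6 + (2 - 14) = 6 - 12 = -6)
(118 + U)*145 = (118 - 6)*145 = 112*145 = 16240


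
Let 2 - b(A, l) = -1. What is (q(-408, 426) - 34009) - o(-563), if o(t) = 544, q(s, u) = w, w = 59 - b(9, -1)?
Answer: -34497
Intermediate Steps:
b(A, l) = 3 (b(A, l) = 2 - 1*(-1) = 2 + 1 = 3)
w = 56 (w = 59 - 1*3 = 59 - 3 = 56)
q(s, u) = 56
(q(-408, 426) - 34009) - o(-563) = (56 - 34009) - 1*544 = -33953 - 544 = -34497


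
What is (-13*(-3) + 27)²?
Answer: 4356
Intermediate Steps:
(-13*(-3) + 27)² = (39 + 27)² = 66² = 4356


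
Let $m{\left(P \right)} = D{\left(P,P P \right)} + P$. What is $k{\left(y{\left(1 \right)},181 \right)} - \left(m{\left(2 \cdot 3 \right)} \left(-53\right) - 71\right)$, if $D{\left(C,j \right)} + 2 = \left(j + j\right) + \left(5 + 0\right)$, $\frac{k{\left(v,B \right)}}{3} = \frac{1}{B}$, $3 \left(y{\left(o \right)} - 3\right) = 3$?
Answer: $\frac{789887}{181} \approx 4364.0$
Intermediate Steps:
$y{\left(o \right)} = 4$ ($y{\left(o \right)} = 3 + \frac{1}{3} \cdot 3 = 3 + 1 = 4$)
$k{\left(v,B \right)} = \frac{3}{B}$
$D{\left(C,j \right)} = 3 + 2 j$ ($D{\left(C,j \right)} = -2 + \left(\left(j + j\right) + \left(5 + 0\right)\right) = -2 + \left(2 j + 5\right) = -2 + \left(5 + 2 j\right) = 3 + 2 j$)
$m{\left(P \right)} = 3 + P + 2 P^{2}$ ($m{\left(P \right)} = \left(3 + 2 P P\right) + P = \left(3 + 2 P^{2}\right) + P = 3 + P + 2 P^{2}$)
$k{\left(y{\left(1 \right)},181 \right)} - \left(m{\left(2 \cdot 3 \right)} \left(-53\right) - 71\right) = \frac{3}{181} - \left(\left(3 + 2 \cdot 3 + 2 \left(2 \cdot 3\right)^{2}\right) \left(-53\right) - 71\right) = 3 \cdot \frac{1}{181} - \left(\left(3 + 6 + 2 \cdot 6^{2}\right) \left(-53\right) - 71\right) = \frac{3}{181} - \left(\left(3 + 6 + 2 \cdot 36\right) \left(-53\right) - 71\right) = \frac{3}{181} - \left(\left(3 + 6 + 72\right) \left(-53\right) - 71\right) = \frac{3}{181} - \left(81 \left(-53\right) - 71\right) = \frac{3}{181} - \left(-4293 - 71\right) = \frac{3}{181} - -4364 = \frac{3}{181} + 4364 = \frac{789887}{181}$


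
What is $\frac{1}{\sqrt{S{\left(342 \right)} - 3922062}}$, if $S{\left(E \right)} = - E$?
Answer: $- \frac{i \sqrt{980601}}{1961202} \approx - 0.00050492 i$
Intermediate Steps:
$\frac{1}{\sqrt{S{\left(342 \right)} - 3922062}} = \frac{1}{\sqrt{\left(-1\right) 342 - 3922062}} = \frac{1}{\sqrt{-342 - 3922062}} = \frac{1}{\sqrt{-3922404}} = \frac{1}{2 i \sqrt{980601}} = - \frac{i \sqrt{980601}}{1961202}$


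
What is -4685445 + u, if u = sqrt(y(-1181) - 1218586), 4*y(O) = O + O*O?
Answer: -4685445 + 7*I*sqrt(17759) ≈ -4.6854e+6 + 932.84*I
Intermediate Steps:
y(O) = O/4 + O**2/4 (y(O) = (O + O*O)/4 = (O + O**2)/4 = O/4 + O**2/4)
u = 7*I*sqrt(17759) (u = sqrt((1/4)*(-1181)*(1 - 1181) - 1218586) = sqrt((1/4)*(-1181)*(-1180) - 1218586) = sqrt(348395 - 1218586) = sqrt(-870191) = 7*I*sqrt(17759) ≈ 932.84*I)
-4685445 + u = -4685445 + 7*I*sqrt(17759)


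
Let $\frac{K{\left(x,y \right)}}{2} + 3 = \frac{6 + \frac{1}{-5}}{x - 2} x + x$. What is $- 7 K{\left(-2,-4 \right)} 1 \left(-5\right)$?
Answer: $-147$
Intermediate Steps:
$K{\left(x,y \right)} = -6 + 2 x + \frac{58 x}{5 \left(-2 + x\right)}$ ($K{\left(x,y \right)} = -6 + 2 \left(\frac{6 + \frac{1}{-5}}{x - 2} x + x\right) = -6 + 2 \left(\frac{6 - \frac{1}{5}}{-2 + x} x + x\right) = -6 + 2 \left(\frac{29}{5 \left(-2 + x\right)} x + x\right) = -6 + 2 \left(\frac{29 x}{5 \left(-2 + x\right)} + x\right) = -6 + 2 \left(x + \frac{29 x}{5 \left(-2 + x\right)}\right) = -6 + \left(2 x + \frac{58 x}{5 \left(-2 + x\right)}\right) = -6 + 2 x + \frac{58 x}{5 \left(-2 + x\right)}$)
$- 7 K{\left(-2,-4 \right)} 1 \left(-5\right) = - 7 \frac{2 \left(30 + 4 \left(-2\right) + 5 \left(-2\right)^{2}\right)}{5 \left(-2 - 2\right)} 1 \left(-5\right) = - 7 \frac{2 \left(30 - 8 + 5 \cdot 4\right)}{5 \left(-4\right)} \left(-5\right) = - 7 \cdot \frac{2}{5} \left(- \frac{1}{4}\right) \left(30 - 8 + 20\right) \left(-5\right) = - 7 \cdot \frac{2}{5} \left(- \frac{1}{4}\right) 42 \left(-5\right) = \left(-7\right) \left(- \frac{21}{5}\right) \left(-5\right) = \frac{147}{5} \left(-5\right) = -147$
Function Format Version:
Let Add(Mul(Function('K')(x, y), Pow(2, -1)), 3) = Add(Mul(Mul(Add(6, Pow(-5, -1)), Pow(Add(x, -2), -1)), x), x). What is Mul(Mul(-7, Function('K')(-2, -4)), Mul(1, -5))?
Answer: -147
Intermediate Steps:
Function('K')(x, y) = Add(-6, Mul(2, x), Mul(Rational(58, 5), x, Pow(Add(-2, x), -1))) (Function('K')(x, y) = Add(-6, Mul(2, Add(Mul(Mul(Add(6, Pow(-5, -1)), Pow(Add(x, -2), -1)), x), x))) = Add(-6, Mul(2, Add(Mul(Mul(Add(6, Rational(-1, 5)), Pow(Add(-2, x), -1)), x), x))) = Add(-6, Mul(2, Add(Mul(Mul(Rational(29, 5), Pow(Add(-2, x), -1)), x), x))) = Add(-6, Mul(2, Add(Mul(Rational(29, 5), x, Pow(Add(-2, x), -1)), x))) = Add(-6, Mul(2, Add(x, Mul(Rational(29, 5), x, Pow(Add(-2, x), -1))))) = Add(-6, Add(Mul(2, x), Mul(Rational(58, 5), x, Pow(Add(-2, x), -1)))) = Add(-6, Mul(2, x), Mul(Rational(58, 5), x, Pow(Add(-2, x), -1))))
Mul(Mul(-7, Function('K')(-2, -4)), Mul(1, -5)) = Mul(Mul(-7, Mul(Rational(2, 5), Pow(Add(-2, -2), -1), Add(30, Mul(4, -2), Mul(5, Pow(-2, 2))))), Mul(1, -5)) = Mul(Mul(-7, Mul(Rational(2, 5), Pow(-4, -1), Add(30, -8, Mul(5, 4)))), -5) = Mul(Mul(-7, Mul(Rational(2, 5), Rational(-1, 4), Add(30, -8, 20))), -5) = Mul(Mul(-7, Mul(Rational(2, 5), Rational(-1, 4), 42)), -5) = Mul(Mul(-7, Rational(-21, 5)), -5) = Mul(Rational(147, 5), -5) = -147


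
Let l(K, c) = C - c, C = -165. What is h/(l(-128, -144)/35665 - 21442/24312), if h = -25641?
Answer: 1588070719620/54659963 ≈ 29054.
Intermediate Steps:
l(K, c) = -165 - c
h/(l(-128, -144)/35665 - 21442/24312) = -25641/((-165 - 1*(-144))/35665 - 21442/24312) = -25641/((-165 + 144)*(1/35665) - 21442*1/24312) = -25641/(-21*1/35665 - 10721/12156) = -25641/(-3/5095 - 10721/12156) = -25641/(-54659963/61934820) = -25641*(-61934820/54659963) = 1588070719620/54659963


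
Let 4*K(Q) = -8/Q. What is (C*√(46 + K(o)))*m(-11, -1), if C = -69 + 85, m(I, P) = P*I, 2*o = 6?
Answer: 352*√102/3 ≈ 1185.0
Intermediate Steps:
o = 3 (o = (½)*6 = 3)
m(I, P) = I*P
K(Q) = -2/Q (K(Q) = (-8/Q)/4 = -2/Q)
C = 16
(C*√(46 + K(o)))*m(-11, -1) = (16*√(46 - 2/3))*(-11*(-1)) = (16*√(46 - 2*⅓))*11 = (16*√(46 - ⅔))*11 = (16*√(136/3))*11 = (16*(2*√102/3))*11 = (32*√102/3)*11 = 352*√102/3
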